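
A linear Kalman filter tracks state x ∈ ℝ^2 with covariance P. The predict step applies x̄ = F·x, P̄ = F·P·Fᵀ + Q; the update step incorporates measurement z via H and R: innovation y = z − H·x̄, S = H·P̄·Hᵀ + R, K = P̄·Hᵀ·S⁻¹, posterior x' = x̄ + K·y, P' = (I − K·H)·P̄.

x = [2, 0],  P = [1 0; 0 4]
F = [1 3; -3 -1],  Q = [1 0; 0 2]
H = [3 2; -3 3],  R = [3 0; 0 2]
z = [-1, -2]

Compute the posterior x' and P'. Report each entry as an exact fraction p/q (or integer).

x' = [301/26772, -18977/26772]
P' = [1367/8924 565/8924; 565/8924 1735/8924]

x̄ = F·x = [2, -6]
P̄ = F·P·Fᵀ + Q = [38 -15; -15 15]
y = z − H·x̄ = [5, 22]
S = H·P̄·Hᵀ + R = [225 -297; -297 749]
K = P̄·Hᵀ·S⁻¹ = [5231/26772 -1203/8924; 5165/26772 1755/8924]
x' = x̄ + K·y = [301/26772, -18977/26772]
P' = (I − K·H)·P̄ = [1367/8924 565/8924; 565/8924 1735/8924]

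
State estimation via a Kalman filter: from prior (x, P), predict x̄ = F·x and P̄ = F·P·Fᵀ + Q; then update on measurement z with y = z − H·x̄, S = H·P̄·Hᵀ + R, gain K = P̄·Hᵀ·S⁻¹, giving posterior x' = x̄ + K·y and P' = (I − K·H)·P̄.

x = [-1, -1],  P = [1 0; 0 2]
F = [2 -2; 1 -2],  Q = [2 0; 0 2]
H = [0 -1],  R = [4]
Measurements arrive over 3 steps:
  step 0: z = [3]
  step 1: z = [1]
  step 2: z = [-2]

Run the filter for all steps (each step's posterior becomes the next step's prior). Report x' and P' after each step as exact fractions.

step 0: x' = [-8/3, -29/15], P' = [22/3 8/3; 8/3 44/15]
step 1: x' = [-55/18, -7/18], P' = [128/9 26/9; 26/9 26/9]
step 2: x' = [-7/13, 15/13], P' = [5986/273 408/91; 408/91 292/91]

step 0: x̄ = F·x = [0, 1]
step 0: P̄ = F·P·Fᵀ + Q = [14 10; 10 11]
step 0: y = z − H·x̄ = [4]
step 0: S = H·P̄·Hᵀ + R = [15]
step 0: K = P̄·Hᵀ·S⁻¹ = [-2/3; -11/15]
step 0: x' = x̄ + K·y = [-8/3, -29/15]
step 0: P' = (I − K·H)·P̄ = [22/3 8/3; 8/3 44/15]
step 1: x̄ = F·x = [-22/15, 6/5]
step 1: P̄ = F·P·Fᵀ + Q = [326/15 52/5; 52/5 52/5]
step 1: y = z − H·x̄ = [11/5]
step 1: S = H·P̄·Hᵀ + R = [72/5]
step 1: K = P̄·Hᵀ·S⁻¹ = [-13/18; -13/18]
step 1: x' = x̄ + K·y = [-55/18, -7/18]
step 1: P' = (I − K·H)·P̄ = [128/9 26/9; 26/9 26/9]
step 2: x̄ = F·x = [-16/3, -41/18]
step 2: P̄ = F·P·Fᵀ + Q = [142/3 68/3; 68/3 146/9]
step 2: y = z − H·x̄ = [-77/18]
step 2: S = H·P̄·Hᵀ + R = [182/9]
step 2: K = P̄·Hᵀ·S⁻¹ = [-102/91; -73/91]
step 2: x' = x̄ + K·y = [-7/13, 15/13]
step 2: P' = (I − K·H)·P̄ = [5986/273 408/91; 408/91 292/91]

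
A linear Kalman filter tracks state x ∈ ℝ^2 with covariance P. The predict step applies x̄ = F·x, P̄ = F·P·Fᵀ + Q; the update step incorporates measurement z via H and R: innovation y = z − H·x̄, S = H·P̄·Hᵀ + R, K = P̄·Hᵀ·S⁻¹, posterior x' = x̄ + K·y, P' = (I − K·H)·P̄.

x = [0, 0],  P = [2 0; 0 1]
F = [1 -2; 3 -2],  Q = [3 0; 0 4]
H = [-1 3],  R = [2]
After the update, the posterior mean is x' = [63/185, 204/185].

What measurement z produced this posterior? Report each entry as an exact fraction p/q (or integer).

z = [3]

x̄ = F·x = [0, 0]
P̄ = F·P·Fᵀ + Q = [9 10; 10 26]
S = H·P̄·Hᵀ + R = [185]
K = P̄·Hᵀ·S⁻¹ = [21/185; 68/185]
x' − x̄ = [63/185, 204/185] = K·y
y = (KᵀK)⁻¹·Kᵀ·(x' − x̄) = [3]
z = y + H·x̄ = [3] + [0] = [3]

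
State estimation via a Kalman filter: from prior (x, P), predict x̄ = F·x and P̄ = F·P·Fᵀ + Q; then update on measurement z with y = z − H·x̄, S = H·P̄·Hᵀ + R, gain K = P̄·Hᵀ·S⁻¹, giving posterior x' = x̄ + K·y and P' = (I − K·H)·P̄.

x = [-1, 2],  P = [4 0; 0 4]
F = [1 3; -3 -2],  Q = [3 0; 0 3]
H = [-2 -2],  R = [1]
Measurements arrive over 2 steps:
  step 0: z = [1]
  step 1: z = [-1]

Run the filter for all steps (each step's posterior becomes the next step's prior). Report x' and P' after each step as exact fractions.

step 0: x̄ = F·x = [5, -1]
step 0: P̄ = F·P·Fᵀ + Q = [43 -36; -36 55]
step 0: y = z − H·x̄ = [9]
step 0: S = H·P̄·Hᵀ + R = [105]
step 0: K = P̄·Hᵀ·S⁻¹ = [-2/15; -38/105]
step 0: x' = x̄ + K·y = [19/5, -149/35]
step 0: P' = (I − K·H)·P̄ = [617/15 -616/15; -616/15 4331/105]
step 1: x̄ = F·x = [-314/35, -101/35]
step 1: P̄ = F·P·Fᵀ + Q = [17741/105 8489/105; 8489/105 4766/105]
step 1: y = z − H·x̄ = [-173/7]
step 1: S = H·P̄·Hᵀ + R = [31609/21]
step 1: K = P̄·Hᵀ·S⁻¹ = [-10492/31609; -5302/31609]
step 1: x' = x̄ + K·y = [-121378/158045, 199103/158045]
step 1: P' = (I − K·H)·P̄ = [493569/158045 -467339/158045; -467339/158045 480594/158045]

step 0: x' = [19/5, -149/35], P' = [617/15 -616/15; -616/15 4331/105]
step 1: x' = [-121378/158045, 199103/158045], P' = [493569/158045 -467339/158045; -467339/158045 480594/158045]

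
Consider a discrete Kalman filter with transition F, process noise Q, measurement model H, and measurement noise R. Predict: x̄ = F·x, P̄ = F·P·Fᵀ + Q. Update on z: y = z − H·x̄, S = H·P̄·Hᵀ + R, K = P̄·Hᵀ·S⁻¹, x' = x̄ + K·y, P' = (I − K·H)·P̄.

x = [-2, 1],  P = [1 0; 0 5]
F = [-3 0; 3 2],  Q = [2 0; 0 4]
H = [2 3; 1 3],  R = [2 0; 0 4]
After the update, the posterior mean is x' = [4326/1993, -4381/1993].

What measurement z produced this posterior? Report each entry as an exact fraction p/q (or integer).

z = [-3, -3]

x̄ = F·x = [6, -4]
P̄ = F·P·Fᵀ + Q = [11 -9; -9 33]
S = H·P̄·Hᵀ + R = [235 238; 238 258]
K = P̄·Hᵀ·S⁻¹ = [1259/1993 -1285/1993; -261/1993 936/1993]
x' − x̄ = [-7632/1993, 3591/1993] = K·y
y = (KᵀK)⁻¹·Kᵀ·(x' − x̄) = [-3, 3]
z = y + H·x̄ = [-3, 3] + [0, -6] = [-3, -3]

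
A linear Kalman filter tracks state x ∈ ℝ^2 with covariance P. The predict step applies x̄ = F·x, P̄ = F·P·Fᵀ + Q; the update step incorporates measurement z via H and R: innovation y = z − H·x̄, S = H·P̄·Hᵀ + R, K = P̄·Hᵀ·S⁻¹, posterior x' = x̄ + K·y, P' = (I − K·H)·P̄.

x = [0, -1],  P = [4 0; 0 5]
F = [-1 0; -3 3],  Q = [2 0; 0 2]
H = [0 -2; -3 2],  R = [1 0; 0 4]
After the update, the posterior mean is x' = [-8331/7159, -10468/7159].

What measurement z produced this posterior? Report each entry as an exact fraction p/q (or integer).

z = [3, 1]

x̄ = F·x = [0, -3]
P̄ = F·P·Fᵀ + Q = [6 12; 12 83]
S = H·P̄·Hᵀ + R = [333 -260; -260 246]
K = P̄·Hᵀ·S⁻¹ = [-2172/7159 -2121/7159; -3518/7159 65/7159]
x' − x̄ = [-8331/7159, 11009/7159] = K·y
y = (KᵀK)⁻¹·Kᵀ·(x' − x̄) = [-3, 7]
z = y + H·x̄ = [-3, 7] + [6, -6] = [3, 1]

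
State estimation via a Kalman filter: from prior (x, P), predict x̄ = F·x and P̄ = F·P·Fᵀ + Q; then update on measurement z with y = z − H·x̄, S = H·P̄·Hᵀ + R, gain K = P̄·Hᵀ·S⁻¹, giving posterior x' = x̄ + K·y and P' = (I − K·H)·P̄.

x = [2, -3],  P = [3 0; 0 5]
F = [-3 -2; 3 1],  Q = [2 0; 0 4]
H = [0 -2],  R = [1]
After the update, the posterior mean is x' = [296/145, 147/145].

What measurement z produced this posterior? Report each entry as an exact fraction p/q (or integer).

z = [-2]

x̄ = F·x = [0, 3]
P̄ = F·P·Fᵀ + Q = [49 -37; -37 36]
S = H·P̄·Hᵀ + R = [145]
K = P̄·Hᵀ·S⁻¹ = [74/145; -72/145]
x' − x̄ = [296/145, -288/145] = K·y
y = (KᵀK)⁻¹·Kᵀ·(x' − x̄) = [4]
z = y + H·x̄ = [4] + [-6] = [-2]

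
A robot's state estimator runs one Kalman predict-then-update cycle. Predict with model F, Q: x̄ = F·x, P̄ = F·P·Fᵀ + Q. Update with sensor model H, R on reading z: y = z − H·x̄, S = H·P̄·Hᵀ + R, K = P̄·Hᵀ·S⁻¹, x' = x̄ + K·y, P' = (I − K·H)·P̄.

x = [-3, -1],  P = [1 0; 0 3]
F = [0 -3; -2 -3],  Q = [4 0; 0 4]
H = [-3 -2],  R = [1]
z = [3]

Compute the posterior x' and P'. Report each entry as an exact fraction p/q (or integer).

x̄ = F·x = [3, 9]
P̄ = F·P·Fᵀ + Q = [31 27; 27 35]
y = z − H·x̄ = [30]
S = H·P̄·Hᵀ + R = [744]
K = P̄·Hᵀ·S⁻¹ = [-49/248; -151/744]
x' = x̄ + K·y = [-363/124, 361/124]
P' = (I − K·H)·P̄ = [485/248 -703/248; -703/248 3239/744]

x' = [-363/124, 361/124]
P' = [485/248 -703/248; -703/248 3239/744]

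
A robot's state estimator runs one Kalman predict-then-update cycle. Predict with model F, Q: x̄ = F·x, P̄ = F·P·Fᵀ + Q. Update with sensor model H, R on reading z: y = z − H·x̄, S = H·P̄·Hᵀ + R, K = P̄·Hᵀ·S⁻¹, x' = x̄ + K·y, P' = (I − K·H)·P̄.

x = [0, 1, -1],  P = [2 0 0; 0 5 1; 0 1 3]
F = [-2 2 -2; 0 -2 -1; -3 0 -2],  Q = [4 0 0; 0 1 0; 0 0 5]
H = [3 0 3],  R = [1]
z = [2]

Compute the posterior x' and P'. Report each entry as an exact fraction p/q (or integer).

x' = [164/125, -113/125, -16/25]
P' = [972/125 -1374/125 -193/25; -1374/125 6991/250 1099/100; -193/25 1099/100 311/40]

x̄ = F·x = [4, -1, 2]
P̄ = F·P·Fᵀ + Q = [36 -12 20; -12 28 10; 20 10 35]
y = z − H·x̄ = [-16]
S = H·P̄·Hᵀ + R = [1000]
K = P̄·Hᵀ·S⁻¹ = [21/125; -3/500; 33/200]
x' = x̄ + K·y = [164/125, -113/125, -16/25]
P' = (I − K·H)·P̄ = [972/125 -1374/125 -193/25; -1374/125 6991/250 1099/100; -193/25 1099/100 311/40]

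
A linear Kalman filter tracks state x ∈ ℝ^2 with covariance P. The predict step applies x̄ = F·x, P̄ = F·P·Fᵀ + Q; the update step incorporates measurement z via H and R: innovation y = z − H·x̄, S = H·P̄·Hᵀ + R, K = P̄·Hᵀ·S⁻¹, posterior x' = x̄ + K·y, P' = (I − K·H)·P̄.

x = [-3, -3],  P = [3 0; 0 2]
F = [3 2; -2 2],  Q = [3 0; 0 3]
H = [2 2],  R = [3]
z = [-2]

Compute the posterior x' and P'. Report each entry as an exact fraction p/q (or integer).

x' = [-937/167, 728/167]
P' = [3210/167 -3126/167; -3126/167 3165/167]

x̄ = F·x = [-15, 0]
P̄ = F·P·Fᵀ + Q = [38 -10; -10 23]
y = z − H·x̄ = [28]
S = H·P̄·Hᵀ + R = [167]
K = P̄·Hᵀ·S⁻¹ = [56/167; 26/167]
x' = x̄ + K·y = [-937/167, 728/167]
P' = (I − K·H)·P̄ = [3210/167 -3126/167; -3126/167 3165/167]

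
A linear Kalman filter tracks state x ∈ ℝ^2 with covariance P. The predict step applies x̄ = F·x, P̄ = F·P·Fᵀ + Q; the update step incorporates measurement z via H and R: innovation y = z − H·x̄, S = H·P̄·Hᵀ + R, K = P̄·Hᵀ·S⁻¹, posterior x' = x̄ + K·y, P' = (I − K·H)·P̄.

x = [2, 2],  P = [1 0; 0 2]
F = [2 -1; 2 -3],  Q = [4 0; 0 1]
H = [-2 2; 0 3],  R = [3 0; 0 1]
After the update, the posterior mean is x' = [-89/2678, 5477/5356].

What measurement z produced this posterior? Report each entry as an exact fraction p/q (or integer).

x̄ = F·x = [2, -2]
P̄ = F·P·Fᵀ + Q = [10 10; 10 23]
S = H·P̄·Hᵀ + R = [55 78; 78 208]
K = P̄·Hᵀ·S⁻¹ = [-45/103 825/2678; 1/206 1767/5356]
x' − x̄ = [-5445/2678, 16189/5356] = K·y
y = (KᵀK)⁻¹·Kᵀ·(x' − x̄) = [11, 9]
z = y + H·x̄ = [11, 9] + [-8, -6] = [3, 3]

z = [3, 3]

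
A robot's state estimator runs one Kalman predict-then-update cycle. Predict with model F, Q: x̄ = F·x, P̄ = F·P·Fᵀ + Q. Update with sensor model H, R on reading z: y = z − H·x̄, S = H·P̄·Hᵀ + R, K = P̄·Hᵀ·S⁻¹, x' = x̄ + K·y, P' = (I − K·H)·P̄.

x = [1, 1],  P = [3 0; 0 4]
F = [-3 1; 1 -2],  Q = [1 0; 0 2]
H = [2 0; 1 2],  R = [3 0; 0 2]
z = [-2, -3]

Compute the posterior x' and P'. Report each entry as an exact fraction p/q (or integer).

x̄ = F·x = [-2, -1]
P̄ = F·P·Fᵀ + Q = [32 -17; -17 21]
y = z − H·x̄ = [2, 1]
S = H·P̄·Hᵀ + R = [131 -4; -4 50]
K = P̄·Hᵀ·S⁻¹ = [532/1089 -1/1089; -800/3267 3139/6534]
x' = x̄ + K·y = [-1115/1089, -6595/6534]
P' = (I − K·H)·P̄ = [266/363 -400/1089; -400/1089 4339/6534]

x' = [-1115/1089, -6595/6534]
P' = [266/363 -400/1089; -400/1089 4339/6534]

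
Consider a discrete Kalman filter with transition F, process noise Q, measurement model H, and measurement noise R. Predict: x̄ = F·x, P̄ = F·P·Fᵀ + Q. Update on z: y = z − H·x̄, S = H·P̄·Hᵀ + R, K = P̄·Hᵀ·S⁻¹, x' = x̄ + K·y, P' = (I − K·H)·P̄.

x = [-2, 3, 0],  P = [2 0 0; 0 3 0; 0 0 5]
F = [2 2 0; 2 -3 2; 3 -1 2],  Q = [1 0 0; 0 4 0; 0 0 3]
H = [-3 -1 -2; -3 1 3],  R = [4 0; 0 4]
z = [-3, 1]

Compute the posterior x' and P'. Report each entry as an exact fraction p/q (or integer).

x̄ = F·x = [2, -13, -9]
P̄ = F·P·Fᵀ + Q = [21 -10 6; -10 59 41; 6 41 44]
y = z − H·x̄ = [-28, 47]
S = H·P̄·Hᵀ + R = [604 -357; -357 846]
K = P̄·Hᵀ·S⁻¹ = [-4975/25569 -11285/76707; -6074/127845 88421/383535; -23009/127845 41141/383535]
x' = x̄ + K·y = [40919/76707, -319952/383535, 414568/383535]
P' = (I − K·H)·P̄ = [20047/76707 -31325/76707 15442/76707; -31325/76707 1860671/383535 -658954/383535; 15442/76707 -658954/383535 351716/383535]

x' = [40919/76707, -319952/383535, 414568/383535]
P' = [20047/76707 -31325/76707 15442/76707; -31325/76707 1860671/383535 -658954/383535; 15442/76707 -658954/383535 351716/383535]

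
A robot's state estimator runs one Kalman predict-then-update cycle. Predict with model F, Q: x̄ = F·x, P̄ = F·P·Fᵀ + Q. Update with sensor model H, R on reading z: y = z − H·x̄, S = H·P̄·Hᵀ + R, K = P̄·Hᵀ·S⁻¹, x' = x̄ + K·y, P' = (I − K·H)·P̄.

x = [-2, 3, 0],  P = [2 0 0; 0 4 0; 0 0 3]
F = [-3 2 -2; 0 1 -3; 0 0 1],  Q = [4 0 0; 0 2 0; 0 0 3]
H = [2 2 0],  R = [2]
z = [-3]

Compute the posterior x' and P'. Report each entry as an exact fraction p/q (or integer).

x' = [744/271, -1134/271, 495/271]
P' = [1998/271 -1922/271 654/271; -1922/271 1981/271 -669/271; 654/271 -669/271 1176/271]

x̄ = F·x = [12, 3, 0]
P̄ = F·P·Fᵀ + Q = [50 26 -6; 26 33 -9; -6 -9 6]
y = z − H·x̄ = [-33]
S = H·P̄·Hᵀ + R = [542]
K = P̄·Hᵀ·S⁻¹ = [76/271; 59/271; -15/271]
x' = x̄ + K·y = [744/271, -1134/271, 495/271]
P' = (I − K·H)·P̄ = [1998/271 -1922/271 654/271; -1922/271 1981/271 -669/271; 654/271 -669/271 1176/271]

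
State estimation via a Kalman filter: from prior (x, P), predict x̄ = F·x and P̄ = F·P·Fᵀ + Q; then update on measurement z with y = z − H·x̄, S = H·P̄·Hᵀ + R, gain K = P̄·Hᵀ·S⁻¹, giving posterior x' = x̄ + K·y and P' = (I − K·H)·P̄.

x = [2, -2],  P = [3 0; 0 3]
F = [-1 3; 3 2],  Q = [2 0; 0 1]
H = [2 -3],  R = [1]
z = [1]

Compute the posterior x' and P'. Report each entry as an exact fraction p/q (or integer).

x̄ = F·x = [-8, 2]
P̄ = F·P·Fᵀ + Q = [32 9; 9 40]
y = z − H·x̄ = [23]
S = H·P̄·Hᵀ + R = [381]
K = P̄·Hᵀ·S⁻¹ = [37/381; -34/127]
x' = x̄ + K·y = [-2197/381, -528/127]
P' = (I − K·H)·P̄ = [10823/381 2401/127; 2401/127 1612/127]

x' = [-2197/381, -528/127]
P' = [10823/381 2401/127; 2401/127 1612/127]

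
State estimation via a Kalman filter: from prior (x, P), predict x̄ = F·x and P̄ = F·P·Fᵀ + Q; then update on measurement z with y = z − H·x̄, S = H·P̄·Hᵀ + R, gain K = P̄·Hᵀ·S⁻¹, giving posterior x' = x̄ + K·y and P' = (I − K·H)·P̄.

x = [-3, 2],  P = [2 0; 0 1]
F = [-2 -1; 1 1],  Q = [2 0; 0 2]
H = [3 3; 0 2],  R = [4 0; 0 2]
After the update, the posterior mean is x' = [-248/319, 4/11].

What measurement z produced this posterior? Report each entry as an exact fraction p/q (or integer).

z = [-2, 1]

x̄ = F·x = [4, -1]
P̄ = F·P·Fᵀ + Q = [11 -5; -5 5]
S = H·P̄·Hᵀ + R = [58 0; 0 22]
K = P̄·Hᵀ·S⁻¹ = [9/29 -5/11; 0 5/11]
x' − x̄ = [-1524/319, 15/11] = K·y
y = (KᵀK)⁻¹·Kᵀ·(x' − x̄) = [-11, 3]
z = y + H·x̄ = [-11, 3] + [9, -2] = [-2, 1]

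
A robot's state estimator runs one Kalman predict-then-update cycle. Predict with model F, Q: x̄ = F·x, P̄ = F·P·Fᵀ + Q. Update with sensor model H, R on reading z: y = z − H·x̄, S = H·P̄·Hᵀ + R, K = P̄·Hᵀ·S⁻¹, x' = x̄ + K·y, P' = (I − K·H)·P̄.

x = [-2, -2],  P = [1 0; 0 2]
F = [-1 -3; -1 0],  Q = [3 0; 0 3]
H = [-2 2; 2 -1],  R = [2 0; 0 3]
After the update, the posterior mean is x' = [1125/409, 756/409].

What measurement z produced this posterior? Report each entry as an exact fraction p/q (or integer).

z = [-2, 3]

x̄ = F·x = [8, 2]
P̄ = F·P·Fᵀ + Q = [22 1; 1 4]
S = H·P̄·Hᵀ + R = [98 -90; -90 91]
K = P̄·Hᵀ·S⁻¹ = [24/409 217/409; 183/409 172/409]
x' − x̄ = [-2147/409, -62/409] = K·y
y = (KᵀK)⁻¹·Kᵀ·(x' − x̄) = [10, -11]
z = y + H·x̄ = [10, -11] + [-12, 14] = [-2, 3]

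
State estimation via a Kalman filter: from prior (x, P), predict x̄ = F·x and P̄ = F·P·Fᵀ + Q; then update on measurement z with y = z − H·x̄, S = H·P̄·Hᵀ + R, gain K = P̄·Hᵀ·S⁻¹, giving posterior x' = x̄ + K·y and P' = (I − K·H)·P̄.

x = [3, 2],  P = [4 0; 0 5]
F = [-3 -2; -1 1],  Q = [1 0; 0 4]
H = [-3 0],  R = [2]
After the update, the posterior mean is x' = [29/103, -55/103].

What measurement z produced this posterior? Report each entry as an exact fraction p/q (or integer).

z = [-1]

x̄ = F·x = [-13, -1]
P̄ = F·P·Fᵀ + Q = [57 2; 2 13]
S = H·P̄·Hᵀ + R = [515]
K = P̄·Hᵀ·S⁻¹ = [-171/515; -6/515]
x' − x̄ = [1368/103, 48/103] = K·y
y = (KᵀK)⁻¹·Kᵀ·(x' − x̄) = [-40]
z = y + H·x̄ = [-40] + [39] = [-1]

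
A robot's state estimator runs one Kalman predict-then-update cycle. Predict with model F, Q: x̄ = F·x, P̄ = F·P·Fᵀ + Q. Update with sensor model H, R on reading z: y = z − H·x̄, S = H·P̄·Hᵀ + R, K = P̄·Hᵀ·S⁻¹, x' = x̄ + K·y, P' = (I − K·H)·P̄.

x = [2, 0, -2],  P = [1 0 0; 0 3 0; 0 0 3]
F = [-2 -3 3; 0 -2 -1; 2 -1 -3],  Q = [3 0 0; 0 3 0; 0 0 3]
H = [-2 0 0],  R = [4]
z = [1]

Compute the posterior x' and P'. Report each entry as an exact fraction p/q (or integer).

x' = [-81/124, 419/124, 411/62]
P' = [61/62 9/62 -11/31; 9/62 1035/62 564/31; -11/31 564/31 905/31]

x̄ = F·x = [-10, 2, 10]
P̄ = F·P·Fᵀ + Q = [61 9 -22; 9 18 15; -22 15 37]
y = z − H·x̄ = [-19]
S = H·P̄·Hᵀ + R = [248]
K = P̄·Hᵀ·S⁻¹ = [-61/124; -9/124; 11/62]
x' = x̄ + K·y = [-81/124, 419/124, 411/62]
P' = (I − K·H)·P̄ = [61/62 9/62 -11/31; 9/62 1035/62 564/31; -11/31 564/31 905/31]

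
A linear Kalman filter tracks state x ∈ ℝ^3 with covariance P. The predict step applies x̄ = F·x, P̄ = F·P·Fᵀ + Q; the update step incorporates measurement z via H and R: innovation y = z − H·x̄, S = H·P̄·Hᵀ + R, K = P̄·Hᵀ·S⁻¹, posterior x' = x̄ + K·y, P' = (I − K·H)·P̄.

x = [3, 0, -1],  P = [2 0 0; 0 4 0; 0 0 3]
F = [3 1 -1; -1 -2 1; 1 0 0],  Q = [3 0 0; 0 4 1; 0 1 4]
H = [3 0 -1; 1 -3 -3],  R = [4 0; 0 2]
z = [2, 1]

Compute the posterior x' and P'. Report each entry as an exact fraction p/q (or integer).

x̄ = F·x = [10, -4, 3]
P̄ = F·P·Fᵀ + Q = [28 -17 6; -17 25 -1; 6 -1 6]
y = z − H·x̄ = [-25, -12]
S = H·P̄·Hᵀ + R = [226 192; 192 357]
K = P̄·Hᵀ·S⁻¹ = [2689/7303 -595/21909; -127/7303 -5257/21909; 1002/7303 -723/7303]
x' = x̄ + K·y = [8185/7303, -5009/7303, 5535/7303]
P' = (I − K·H)·P̄ = [20521/21909 -22058/21909 9765/7303; -22058/21909 60802/21909 -21550/7303; 9765/7303 -21550/7303 25287/7303]

x' = [8185/7303, -5009/7303, 5535/7303]
P' = [20521/21909 -22058/21909 9765/7303; -22058/21909 60802/21909 -21550/7303; 9765/7303 -21550/7303 25287/7303]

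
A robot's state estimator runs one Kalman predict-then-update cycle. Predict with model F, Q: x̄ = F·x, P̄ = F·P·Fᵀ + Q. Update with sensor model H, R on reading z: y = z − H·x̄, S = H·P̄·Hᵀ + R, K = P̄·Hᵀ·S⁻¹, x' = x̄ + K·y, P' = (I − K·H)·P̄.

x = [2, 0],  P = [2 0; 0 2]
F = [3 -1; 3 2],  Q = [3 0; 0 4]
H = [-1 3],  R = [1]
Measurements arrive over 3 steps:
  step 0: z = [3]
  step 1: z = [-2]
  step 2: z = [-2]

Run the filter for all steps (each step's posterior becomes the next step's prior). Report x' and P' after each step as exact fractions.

step 0: x̄ = F·x = [6, 6]
step 0: P̄ = F·P·Fᵀ + Q = [23 14; 14 30]
step 0: y = z − H·x̄ = [-9]
step 0: S = H·P̄·Hᵀ + R = [210]
step 0: K = P̄·Hᵀ·S⁻¹ = [19/210; 38/105]
step 0: x' = x̄ + K·y = [363/70, 96/35]
step 0: P' = (I − K·H)·P̄ = [4469/210 748/105; 748/105 262/105]
step 1: x̄ = F·x = [897/70, 1473/70]
step 1: P̄ = F·P·Fᵀ + Q = [32399/210 43661/210; 43661/210 61109/210]
step 1: y = z − H·x̄ = [-1831/35]
step 1: S = H·P̄·Hᵀ + R = [160312/105]
step 1: K = P̄·Hᵀ·S⁻¹ = [12323/40078; 69833/160312]
step 1: x' = x̄ + K·y = [-65549/20039, -279841/160312]
step 1: P' = (I − K·H)·P̄ = [398269/40078 68432/20039; 68432/20039 205763/160312]
step 2: x̄ = F·x = [-1293335/160312, -1066429/80156]
step 2: P̄ = F·P·Fᵀ + Q = [11739647/160312 7784263/80156; 7784263/80156 2796432/20039]
step 2: y = z − H·x̄ = [4784615/160312]
step 2: S = H·P̄·Hᵀ + R = [119831907/160312]
step 2: K = P̄·Hᵀ·S⁻¹ = [2689687/9217839; 51545842/119831907]
step 2: x' = x̄ + K·y = [5909495/9217839, -55874998/119831907]
step 2: P' = (I − K·H)·P̄ = [176739931/18435678 60706435/18435678; 60706435/18435678 297425113/239663814]

step 0: x' = [363/70, 96/35], P' = [4469/210 748/105; 748/105 262/105]
step 1: x' = [-65549/20039, -279841/160312], P' = [398269/40078 68432/20039; 68432/20039 205763/160312]
step 2: x' = [5909495/9217839, -55874998/119831907], P' = [176739931/18435678 60706435/18435678; 60706435/18435678 297425113/239663814]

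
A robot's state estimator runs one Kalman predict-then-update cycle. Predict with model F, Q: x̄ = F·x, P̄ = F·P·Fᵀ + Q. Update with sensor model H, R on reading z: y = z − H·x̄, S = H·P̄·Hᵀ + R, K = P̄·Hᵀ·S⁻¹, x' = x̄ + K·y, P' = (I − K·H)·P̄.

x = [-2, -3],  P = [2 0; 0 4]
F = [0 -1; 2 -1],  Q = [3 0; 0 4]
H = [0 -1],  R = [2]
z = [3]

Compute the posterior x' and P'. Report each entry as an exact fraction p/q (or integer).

x' = [23/9, -25/9]
P' = [55/9 4/9; 4/9 16/9]

x̄ = F·x = [3, -1]
P̄ = F·P·Fᵀ + Q = [7 4; 4 16]
y = z − H·x̄ = [2]
S = H·P̄·Hᵀ + R = [18]
K = P̄·Hᵀ·S⁻¹ = [-2/9; -8/9]
x' = x̄ + K·y = [23/9, -25/9]
P' = (I − K·H)·P̄ = [55/9 4/9; 4/9 16/9]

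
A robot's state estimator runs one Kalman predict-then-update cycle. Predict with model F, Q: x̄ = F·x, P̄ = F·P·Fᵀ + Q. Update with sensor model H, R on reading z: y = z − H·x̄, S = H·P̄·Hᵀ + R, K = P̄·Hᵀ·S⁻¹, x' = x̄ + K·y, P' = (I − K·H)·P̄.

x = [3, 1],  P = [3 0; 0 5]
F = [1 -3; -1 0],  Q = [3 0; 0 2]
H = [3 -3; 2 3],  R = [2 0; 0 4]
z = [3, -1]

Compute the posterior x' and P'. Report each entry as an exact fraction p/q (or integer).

x' = [705/2072, -723/1036]
P' = [489/2072 15/148; 15/148 97/518]

x̄ = F·x = [0, -3]
P̄ = F·P·Fᵀ + Q = [51 -3; -3 5]
y = z − H·x̄ = [-6, 8]
S = H·P̄·Hᵀ + R = [560 252; 252 217]
K = P̄·Hᵀ·S⁻¹ = [837/4144 201/1036; -267/2072 99/518]
x' = x̄ + K·y = [705/2072, -723/1036]
P' = (I − K·H)·P̄ = [489/2072 15/148; 15/148 97/518]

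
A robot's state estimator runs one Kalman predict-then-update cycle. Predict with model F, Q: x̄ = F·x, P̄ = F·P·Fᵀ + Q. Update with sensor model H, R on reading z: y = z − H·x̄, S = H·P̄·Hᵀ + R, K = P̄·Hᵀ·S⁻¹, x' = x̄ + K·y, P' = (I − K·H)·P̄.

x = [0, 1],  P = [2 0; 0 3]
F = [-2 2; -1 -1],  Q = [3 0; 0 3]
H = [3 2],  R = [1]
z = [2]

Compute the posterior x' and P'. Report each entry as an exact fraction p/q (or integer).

x' = [151/108, -59/54]
P' = [743/216 -541/108; -541/108 407/54]

x̄ = F·x = [2, -1]
P̄ = F·P·Fᵀ + Q = [23 -2; -2 8]
y = z − H·x̄ = [-2]
S = H·P̄·Hᵀ + R = [216]
K = P̄·Hᵀ·S⁻¹ = [65/216; 5/108]
x' = x̄ + K·y = [151/108, -59/54]
P' = (I − K·H)·P̄ = [743/216 -541/108; -541/108 407/54]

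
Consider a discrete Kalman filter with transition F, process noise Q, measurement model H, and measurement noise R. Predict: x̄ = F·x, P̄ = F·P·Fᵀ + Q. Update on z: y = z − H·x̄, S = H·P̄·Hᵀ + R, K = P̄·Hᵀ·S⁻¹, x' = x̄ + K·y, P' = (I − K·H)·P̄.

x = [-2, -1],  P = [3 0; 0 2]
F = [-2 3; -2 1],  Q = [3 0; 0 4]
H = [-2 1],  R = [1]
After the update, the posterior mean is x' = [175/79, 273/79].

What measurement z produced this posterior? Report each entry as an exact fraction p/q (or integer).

z = [-1]

x̄ = F·x = [1, 3]
P̄ = F·P·Fᵀ + Q = [33 18; 18 18]
S = H·P̄·Hᵀ + R = [79]
K = P̄·Hᵀ·S⁻¹ = [-48/79; -18/79]
x' − x̄ = [96/79, 36/79] = K·y
y = (KᵀK)⁻¹·Kᵀ·(x' − x̄) = [-2]
z = y + H·x̄ = [-2] + [1] = [-1]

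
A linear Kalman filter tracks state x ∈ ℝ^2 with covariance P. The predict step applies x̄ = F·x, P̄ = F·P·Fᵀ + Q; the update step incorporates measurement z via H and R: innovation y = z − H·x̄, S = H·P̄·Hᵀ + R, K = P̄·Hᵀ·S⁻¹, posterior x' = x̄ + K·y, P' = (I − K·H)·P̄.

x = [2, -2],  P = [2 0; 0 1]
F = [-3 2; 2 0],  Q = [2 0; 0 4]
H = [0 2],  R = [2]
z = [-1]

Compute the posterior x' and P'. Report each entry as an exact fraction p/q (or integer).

x' = [-142/25, -8/25]
P' = [312/25 -12/25; -12/25 12/25]

x̄ = F·x = [-10, 4]
P̄ = F·P·Fᵀ + Q = [24 -12; -12 12]
y = z − H·x̄ = [-9]
S = H·P̄·Hᵀ + R = [50]
K = P̄·Hᵀ·S⁻¹ = [-12/25; 12/25]
x' = x̄ + K·y = [-142/25, -8/25]
P' = (I − K·H)·P̄ = [312/25 -12/25; -12/25 12/25]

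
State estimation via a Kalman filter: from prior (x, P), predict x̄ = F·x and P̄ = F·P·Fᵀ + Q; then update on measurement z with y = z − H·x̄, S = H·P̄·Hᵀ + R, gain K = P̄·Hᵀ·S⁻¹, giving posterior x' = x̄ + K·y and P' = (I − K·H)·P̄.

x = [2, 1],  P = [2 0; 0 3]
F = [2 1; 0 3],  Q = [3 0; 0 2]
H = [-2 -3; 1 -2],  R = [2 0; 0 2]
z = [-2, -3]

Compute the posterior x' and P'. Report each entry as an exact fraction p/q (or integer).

x̄ = F·x = [5, 3]
P̄ = F·P·Fᵀ + Q = [14 9; 9 29]
y = z − H·x̄ = [17, -2]
S = H·P̄·Hᵀ + R = [427 155; 155 96]
K = P̄·Hᵀ·S⁻¹ = [-4660/16967 6817/16967; -2485/16967 -4648/16967]
x' = x̄ + K·y = [-8019/16967, 17952/16967]
P' = (I − K·H)·P̄ = [8506/16967 -2564/16967; -2564/16967 3366/16967]

x' = [-8019/16967, 17952/16967]
P' = [8506/16967 -2564/16967; -2564/16967 3366/16967]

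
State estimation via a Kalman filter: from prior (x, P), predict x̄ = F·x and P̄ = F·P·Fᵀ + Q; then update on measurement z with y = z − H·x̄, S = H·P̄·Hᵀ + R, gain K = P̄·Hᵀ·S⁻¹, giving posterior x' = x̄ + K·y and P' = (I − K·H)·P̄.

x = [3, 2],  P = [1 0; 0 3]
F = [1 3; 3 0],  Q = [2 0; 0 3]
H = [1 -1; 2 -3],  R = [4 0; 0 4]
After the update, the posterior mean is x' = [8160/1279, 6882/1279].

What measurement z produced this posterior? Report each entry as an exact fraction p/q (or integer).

x̄ = F·x = [9, 9]
P̄ = F·P·Fᵀ + Q = [30 3; 3 12]
S = H·P̄·Hᵀ + R = [40 81; 81 196]
K = P̄·Hᵀ·S⁻¹ = [1161/1279 -147/1279; 666/1279 -471/1279]
x' − x̄ = [-3351/1279, -4629/1279] = K·y
y = (KᵀK)⁻¹·Kᵀ·(x' − x̄) = [-2, 7]
z = y + H·x̄ = [-2, 7] + [0, -9] = [-2, -2]

z = [-2, -2]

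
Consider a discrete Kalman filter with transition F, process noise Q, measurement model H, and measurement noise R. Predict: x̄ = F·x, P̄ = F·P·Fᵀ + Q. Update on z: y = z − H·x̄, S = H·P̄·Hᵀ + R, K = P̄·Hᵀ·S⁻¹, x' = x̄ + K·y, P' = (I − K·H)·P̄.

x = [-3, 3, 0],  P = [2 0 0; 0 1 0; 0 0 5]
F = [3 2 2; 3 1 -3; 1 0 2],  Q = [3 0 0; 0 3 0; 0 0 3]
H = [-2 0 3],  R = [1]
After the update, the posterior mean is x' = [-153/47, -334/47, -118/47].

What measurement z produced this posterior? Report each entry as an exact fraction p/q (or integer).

x̄ = F·x = [-3, -6, -3]
P̄ = F·P·Fᵀ + Q = [45 -10 26; -10 67 -24; 26 -24 25]
S = H·P̄·Hᵀ + R = [94]
K = P̄·Hᵀ·S⁻¹ = [-6/47; -26/47; 23/94]
x' − x̄ = [-12/47, -52/47, 23/47] = K·y
y = (KᵀK)⁻¹·Kᵀ·(x' − x̄) = [2]
z = y + H·x̄ = [2] + [-3] = [-1]

z = [-1]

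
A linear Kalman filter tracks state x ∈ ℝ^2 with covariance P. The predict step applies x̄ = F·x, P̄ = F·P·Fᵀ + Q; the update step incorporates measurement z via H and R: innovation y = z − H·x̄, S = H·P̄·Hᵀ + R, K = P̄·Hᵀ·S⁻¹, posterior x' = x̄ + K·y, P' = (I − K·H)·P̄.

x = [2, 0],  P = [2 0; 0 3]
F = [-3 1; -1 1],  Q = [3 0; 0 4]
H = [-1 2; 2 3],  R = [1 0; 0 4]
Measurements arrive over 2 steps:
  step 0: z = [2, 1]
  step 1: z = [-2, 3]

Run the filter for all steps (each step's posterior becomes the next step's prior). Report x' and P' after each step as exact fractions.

step 0: x' = [-933/1400, 481/700], P' = [3471/7000 153/3500; 153/3500 279/1750]
step 1: x' = [21100727/11986196, -551237/5993098], P' = [5710101/11986196 240771/5993098; 240771/5993098 472297/2996549]

step 0: x̄ = F·x = [-6, -2]
step 0: P̄ = F·P·Fᵀ + Q = [24 9; 9 9]
step 0: y = z − H·x̄ = [0, 19]
step 0: S = H·P̄·Hᵀ + R = [25 15; 15 289]
step 0: K = P̄·Hᵀ·S⁻¹ = [-2859/7000 393/1400; 963/3500 99/700]
step 0: x' = x̄ + K·y = [-933/1400, 481/700]
step 0: P' = (I − K·H)·P̄ = [3471/7000 153/3500; 153/3500 279/1750]
step 1: x̄ = F·x = [3761/1400, 379/280]
step 1: P̄ = F·P·Fᵀ + Q = [51519/7000 2061/1400; 2061/1400 1279/280]
step 1: y = z − H·x̄ = [-2829/1400, -9007/1400]
step 1: S = H·P̄·Hᵀ + R = [145199/7000 99117/7000; 99117/7000 645511/7000]
step 1: K = P̄·Hᵀ·S⁻¹ = [-4747017/11986196 3216207/11986196; 1648417/5993098 828831/5993098]
step 1: x' = x̄ + K·y = [21100727/11986196, -551237/5993098]
step 1: P' = (I − K·H)·P̄ = [5710101/11986196 240771/5993098; 240771/5993098 472297/2996549]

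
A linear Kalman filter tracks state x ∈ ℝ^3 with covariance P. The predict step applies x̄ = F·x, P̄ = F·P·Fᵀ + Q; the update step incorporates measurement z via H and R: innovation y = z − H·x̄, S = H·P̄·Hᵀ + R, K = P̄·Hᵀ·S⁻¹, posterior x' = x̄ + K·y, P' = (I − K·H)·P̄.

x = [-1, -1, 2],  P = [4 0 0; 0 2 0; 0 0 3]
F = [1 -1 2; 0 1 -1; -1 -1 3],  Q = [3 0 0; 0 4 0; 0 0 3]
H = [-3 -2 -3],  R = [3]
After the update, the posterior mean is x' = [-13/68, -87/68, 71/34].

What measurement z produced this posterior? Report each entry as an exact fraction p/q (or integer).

x̄ = F·x = [4, -3, 8]
P̄ = F·P·Fᵀ + Q = [21 -8 16; -8 9 -11; 16 -11 36]
S = H·P̄·Hᵀ + R = [612]
K = P̄·Hᵀ·S⁻¹ = [-95/612; 13/204; -67/306]
x' − x̄ = [-285/68, 117/68, -201/34] = K·y
y = (KᵀK)⁻¹·Kᵀ·(x' − x̄) = [27]
z = y + H·x̄ = [27] + [-30] = [-3]

z = [-3]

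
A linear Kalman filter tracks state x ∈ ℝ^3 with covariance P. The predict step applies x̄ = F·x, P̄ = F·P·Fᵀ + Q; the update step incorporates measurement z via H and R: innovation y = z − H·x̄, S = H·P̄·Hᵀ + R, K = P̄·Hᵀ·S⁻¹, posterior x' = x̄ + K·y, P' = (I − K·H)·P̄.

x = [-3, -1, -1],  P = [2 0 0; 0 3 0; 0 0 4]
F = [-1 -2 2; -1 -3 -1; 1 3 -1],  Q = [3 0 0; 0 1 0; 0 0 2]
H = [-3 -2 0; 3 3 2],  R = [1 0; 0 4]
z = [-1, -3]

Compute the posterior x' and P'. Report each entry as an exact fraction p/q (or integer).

x̄ = F·x = [3, 7, -5]
P̄ = F·P·Fᵀ + Q = [33 12 -28; 12 34 -25; -28 -25 35]
y = z − H·x̄ = [22, -23]
S = H·P̄·Hᵀ + R = [578 -413; -413 327]
K = P̄·Hᵀ·S⁻¹ = [-7594/18437 -5137/18437; 2336/18437 7912/18437; 7061/18437 3900/18437]
x' = x̄ + K·y = [6394/18437, -1525/18437, -26543/18437]
P' = (I − K·H)·P̄ = [80182/18437 -116476/18437 44167/18437; -116476/18437 173546/18437 -69781/18437; 44167/18437 -69781/18437 46221/18437]

x' = [6394/18437, -1525/18437, -26543/18437]
P' = [80182/18437 -116476/18437 44167/18437; -116476/18437 173546/18437 -69781/18437; 44167/18437 -69781/18437 46221/18437]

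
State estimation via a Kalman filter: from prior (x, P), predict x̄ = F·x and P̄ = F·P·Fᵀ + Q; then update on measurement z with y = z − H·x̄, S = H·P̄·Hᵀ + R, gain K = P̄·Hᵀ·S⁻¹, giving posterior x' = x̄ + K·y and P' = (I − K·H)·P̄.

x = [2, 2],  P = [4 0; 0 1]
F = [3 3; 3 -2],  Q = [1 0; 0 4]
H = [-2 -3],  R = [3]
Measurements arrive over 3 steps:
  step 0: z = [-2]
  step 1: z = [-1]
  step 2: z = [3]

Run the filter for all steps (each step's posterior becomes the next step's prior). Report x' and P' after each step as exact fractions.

step 0: x̄ = F·x = [12, 2]
step 0: P̄ = F·P·Fᵀ + Q = [46 30; 30 44]
step 0: y = z − H·x̄ = [28]
step 0: S = H·P̄·Hᵀ + R = [943]
step 0: K = P̄·Hᵀ·S⁻¹ = [-182/943; -192/943]
step 0: x' = x̄ + K·y = [6220/943, -3490/943]
step 0: P' = (I − K·H)·P̄ = [10254/943 -6654/943; -6654/943 4628/943]
step 1: x̄ = F·x = [8190/943, 25640/943]
step 1: P̄ = F·P·Fᵀ + Q = [15109/943 44556/943; 44556/943 194418/943]
step 1: y = z − H·x̄ = [92357/943]
step 1: S = H·P̄·Hᵀ + R = [2347699/943]
step 1: K = P̄·Hᵀ·S⁻¹ = [-163886/2347699; -672366/2347699]
step 1: x' = x̄ + K·y = [4338956/2347699, -2017714/2347699]
step 1: P' = (I − K·H)·P̄ = [9133365/2347699 -5925024/2347699; -5925024/2347699 4622382/2347699]
step 2: x̄ = F·x = [6963726/2347699, 17052296/2347699]
step 2: P̄ = F·P·Fᵀ + Q = [19498990/2347699 36690921/2347699; 36690921/2347699 181180897/2347699]
step 2: y = z − H·x̄ = [72127437/2347699]
step 2: S = H·P̄·Hᵀ + R = [2155958182/2347699]
step 2: K = P̄·Hᵀ·S⁻¹ = [-149070743/2155958182; -616924533/2155958182]
step 2: x' = x̄ + K·y = [1815143859/2155958182, -3293926651/2155958182]
step 2: P' = (I − K·H)·P̄ = [8440997169/2155958182 -5478260703/2155958182; -5478260703/2155958182 4269098335/2155958182]

step 0: x' = [6220/943, -3490/943], P' = [10254/943 -6654/943; -6654/943 4628/943]
step 1: x' = [4338956/2347699, -2017714/2347699], P' = [9133365/2347699 -5925024/2347699; -5925024/2347699 4622382/2347699]
step 2: x' = [1815143859/2155958182, -3293926651/2155958182], P' = [8440997169/2155958182 -5478260703/2155958182; -5478260703/2155958182 4269098335/2155958182]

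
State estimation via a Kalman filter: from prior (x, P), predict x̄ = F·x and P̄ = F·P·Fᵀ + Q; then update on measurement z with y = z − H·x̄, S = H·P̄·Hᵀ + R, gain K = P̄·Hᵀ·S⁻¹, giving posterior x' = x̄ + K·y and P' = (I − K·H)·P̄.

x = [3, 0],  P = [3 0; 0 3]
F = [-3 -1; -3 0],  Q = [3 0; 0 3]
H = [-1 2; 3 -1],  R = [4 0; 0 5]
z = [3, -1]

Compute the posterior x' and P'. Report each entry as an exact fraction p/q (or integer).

x' = [-342/3715, 7743/7430]
P' = [3462/3715 3141/3715; 3141/3715 11301/7430]

x̄ = F·x = [-9, -9]
P̄ = F·P·Fᵀ + Q = [33 27; 27 30]
y = z − H·x̄ = [12, 17]
S = H·P̄·Hᵀ + R = [49 30; 30 170]
K = P̄·Hᵀ·S⁻¹ = [141/743 1449/3715; 408/743 1509/7430]
x' = x̄ + K·y = [-342/3715, 7743/7430]
P' = (I − K·H)·P̄ = [3462/3715 3141/3715; 3141/3715 11301/7430]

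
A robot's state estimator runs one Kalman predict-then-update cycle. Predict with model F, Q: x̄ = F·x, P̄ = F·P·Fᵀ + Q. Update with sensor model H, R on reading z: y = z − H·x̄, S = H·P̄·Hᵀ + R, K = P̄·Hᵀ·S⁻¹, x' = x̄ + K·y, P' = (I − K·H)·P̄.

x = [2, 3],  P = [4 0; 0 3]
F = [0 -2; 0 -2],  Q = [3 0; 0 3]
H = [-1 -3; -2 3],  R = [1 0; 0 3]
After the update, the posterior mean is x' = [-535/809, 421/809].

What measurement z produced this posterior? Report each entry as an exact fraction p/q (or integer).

z = [-1, 3]

x̄ = F·x = [-6, -6]
P̄ = F·P·Fᵀ + Q = [15 12; 12 15]
S = H·P̄·Hᵀ + R = [223 -69; -69 54]
K = P̄·Hᵀ·S⁻¹ = [-260/809 -727/2427; -181/809 250/2427]
x' − x̄ = [4319/809, 5275/809] = K·y
y = (KᵀK)⁻¹·Kᵀ·(x' − x̄) = [-25, 9]
z = y + H·x̄ = [-25, 9] + [24, -6] = [-1, 3]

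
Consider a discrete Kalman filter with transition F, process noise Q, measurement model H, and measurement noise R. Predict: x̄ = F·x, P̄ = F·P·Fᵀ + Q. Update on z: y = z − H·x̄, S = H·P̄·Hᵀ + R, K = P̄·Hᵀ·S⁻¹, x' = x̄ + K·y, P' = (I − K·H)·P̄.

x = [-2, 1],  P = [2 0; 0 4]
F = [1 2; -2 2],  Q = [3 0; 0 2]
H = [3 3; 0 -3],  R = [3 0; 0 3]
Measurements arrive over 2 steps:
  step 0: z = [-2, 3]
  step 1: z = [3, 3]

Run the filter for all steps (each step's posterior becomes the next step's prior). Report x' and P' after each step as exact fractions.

step 0: x̄ = F·x = [0, 6]
step 0: P̄ = F·P·Fᵀ + Q = [21 12; 12 26]
step 0: y = z − H·x̄ = [-20, 21]
step 0: S = H·P̄·Hᵀ + R = [642 -342; -342 237]
step 0: K = P̄·Hᵀ·S⁻¹ = [1239/3910 597/1955; 19/1955 -616/1955]
step 0: x' = x̄ + K·y = [147/1955, -1586/1955]
step 0: P' = (I − K·H)·P̄ = [2433/3910 -597/1955; -597/1955 616/1955]
step 1: x̄ = F·x = [-605/391, -3466/1955]
step 1: P̄ = F·P·Fᵀ + Q = [2863/782 245/391; 245/391 16016/1955]
step 1: y = z − H·x̄ = [25338/1955, -4533/1955]
step 1: S = H·P̄·Hᵀ + R = [472953/3910 -155169/1955; -155169/1955 150009/1955]
step 1: K = P̄·Hᵀ·S⁻¹ = [363979/1295389 344764/1295389; 34482/1295389 -379246/1295389]
step 1: x' = x̄ + K·y = [1913623/1295389, -970328/1295389]
step 1: P' = (I − K·H)·P̄ = [708743/1295389 -344764/1295389; -344764/1295389 379246/1295389]

step 0: x' = [147/1955, -1586/1955], P' = [2433/3910 -597/1955; -597/1955 616/1955]
step 1: x' = [1913623/1295389, -970328/1295389], P' = [708743/1295389 -344764/1295389; -344764/1295389 379246/1295389]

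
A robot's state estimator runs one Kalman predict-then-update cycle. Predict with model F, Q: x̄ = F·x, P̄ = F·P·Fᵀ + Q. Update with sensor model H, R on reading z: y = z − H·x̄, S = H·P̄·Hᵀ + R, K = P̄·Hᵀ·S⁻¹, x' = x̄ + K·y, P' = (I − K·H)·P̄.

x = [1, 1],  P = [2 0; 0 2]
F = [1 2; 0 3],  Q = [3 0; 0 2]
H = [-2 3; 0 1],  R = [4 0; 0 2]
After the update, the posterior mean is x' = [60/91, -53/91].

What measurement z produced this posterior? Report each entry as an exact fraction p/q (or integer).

z = [-3, -1]

x̄ = F·x = [3, 3]
P̄ = F·P·Fᵀ + Q = [13 12; 12 20]
S = H·P̄·Hᵀ + R = [92 36; 36 22]
K = P̄·Hᵀ·S⁻¹ = [-53/182 93/91; 9/91 68/91]
x' − x̄ = [-213/91, -326/91] = K·y
y = (KᵀK)⁻¹·Kᵀ·(x' − x̄) = [-6, -4]
z = y + H·x̄ = [-6, -4] + [3, 3] = [-3, -1]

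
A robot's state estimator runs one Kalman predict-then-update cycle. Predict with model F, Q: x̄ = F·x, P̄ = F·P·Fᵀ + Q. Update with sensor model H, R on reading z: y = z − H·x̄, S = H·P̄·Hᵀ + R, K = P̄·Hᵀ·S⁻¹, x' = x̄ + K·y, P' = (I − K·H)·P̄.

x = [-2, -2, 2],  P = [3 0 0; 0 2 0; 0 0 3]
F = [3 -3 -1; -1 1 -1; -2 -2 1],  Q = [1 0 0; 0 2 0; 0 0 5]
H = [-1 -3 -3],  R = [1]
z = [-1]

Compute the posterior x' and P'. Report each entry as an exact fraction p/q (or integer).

x' = [-101/124, -811/248, 121/31]
P' = [2989/62 -1383/124 -153/31; -1383/124 2255/248 -166/31; -153/31 -166/31 220/31]

x̄ = F·x = [-2, -2, 10]
P̄ = F·P·Fᵀ + Q = [49 -12 -9; -12 10 -1; -9 -1 28]
y = z − H·x̄ = [21]
S = H·P̄·Hᵀ + R = [248]
K = P̄·Hᵀ·S⁻¹ = [7/124; -15/248; -9/31]
x' = x̄ + K·y = [-101/124, -811/248, 121/31]
P' = (I − K·H)·P̄ = [2989/62 -1383/124 -153/31; -1383/124 2255/248 -166/31; -153/31 -166/31 220/31]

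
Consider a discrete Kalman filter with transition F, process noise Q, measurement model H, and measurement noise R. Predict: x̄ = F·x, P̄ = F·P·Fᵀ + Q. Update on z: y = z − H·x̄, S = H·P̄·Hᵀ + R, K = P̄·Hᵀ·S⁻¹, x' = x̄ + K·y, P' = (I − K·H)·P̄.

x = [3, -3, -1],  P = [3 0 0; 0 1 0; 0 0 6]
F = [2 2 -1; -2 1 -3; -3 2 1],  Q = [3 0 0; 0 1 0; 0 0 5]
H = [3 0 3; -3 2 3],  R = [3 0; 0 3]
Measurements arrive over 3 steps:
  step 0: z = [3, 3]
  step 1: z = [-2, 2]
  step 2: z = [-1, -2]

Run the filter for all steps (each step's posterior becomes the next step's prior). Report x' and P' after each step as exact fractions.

step 0: x̄ = F·x = [1, -6, -16]
step 0: P̄ = F·P·Fᵀ + Q = [25 8 -20; 8 68 2; -20 2 42]
step 0: y = z − H·x̄ = [48, 66]
step 0: S = H·P̄·Hᵀ + R = [246 213; 213 1166]
step 0: K = P̄·Hᵀ·S⁻¹ = [14279/80489 -10823/80489; 3282/80489 7546/80489; 12162/80489 10894/80489]
step 0: x' = x̄ + K·y = [51563/80489, 172638/80489, 14956/80489]
step 0: P' = (I − K·H)·P̄ = [510103/80489 1492656/80489 -495824/80489; 1492656/80489 4484364/80489 -1489374/80489; -495824/80489 -1489374/80489 507986/80489]
step 1: x̄ = F·x = [433446/80489, 24644/80489, 205543/80489]
step 1: P̄ = F·P·Fᵀ + Q = [40609361/80489 17875876/80489 8904420/80489; 17875876/80489 8192871/80489 4032898/80489; 8904420/80489 4032898/80489 2544390/80489]
step 1: y = z − H·x̄ = [-2077945/80489, 795399/80489]
step 1: S = H·P̄·Hᵀ + R = [548904786/80489 -211132095/80489; -211132095/80489 95001414/80489]
step 1: K = P̄·Hᵀ·S⁻¹ = [6535833371/31349912337 -5064165463/31349912337; 1291492868/10449970779 104524478/10449970779; 3882470270/31349912337 4993788098/31349912337]
step 1: x' = x̄ + K·y = [-49952668270/31349912337, -29109361558/10449970779, 29174786687/31349912337]
step 1: P' = (I − K·H)·P̄ = [20301245179/31349912337 14501245762/10449970779 -13765411808/31349912337; 14501245762/10449970779 13907761567/3483323593 -13209752894/10449970779; -13765411808/31349912337 -13209752894/10449970779 17647882078/31349912337]
step 2: x̄ = F·x = [-303736292575/31349912337, -74947108195/31349912337, 4376622149/31349912337]
step 2: P̄ = F·P·Fᵀ + Q = [1255190596465/31349912337 467537357158/31349912337 205389529648/31349912337; 467537357158/31349912337 295131347110/31349912337 116465782798/31349912337; 205389529648/31349912337 116465782798/31349912337 259818655474/31349912337]
step 2: y = z − H·x̄ = [288909699647/10449970779, -837144352456/31349912337]
step 2: S = H·P̄·Hᵀ + R = [1936238282014/3483323593 -1818109543061/10449970779; -1818109543061/10449970779 6999787966918/31349912337]
step 2: K = P̄·Hᵀ·S⁻¹ = [197699418510227/980647250952289 -156170093929543/980647250952289; 103547359723404/980647250952289 15827435733044/980647250952289; 126849735818230/980647250952289 154351984386482/980647250952289]
step 2: x' = x̄ + K·y = [134947448929920/980647250952289, 95725490473385/980647250952289, -477788012706173/980647250952289]
step 2: P' = (I − K·H)·P̄ = [600314128833671/980647250952289 1270138117841358/980647250952289 -402614710323444/980647250952289; 1270138117841358/980647250952289 3678834467538534/980647250952289 -1166590758117954/980647250952289; -402614710323444/980647250952289 -1166590758117954/980647250952289 529464446141674/980647250952289]

step 0: x' = [51563/80489, 172638/80489, 14956/80489], P' = [510103/80489 1492656/80489 -495824/80489; 1492656/80489 4484364/80489 -1489374/80489; -495824/80489 -1489374/80489 507986/80489]
step 1: x' = [-49952668270/31349912337, -29109361558/10449970779, 29174786687/31349912337], P' = [20301245179/31349912337 14501245762/10449970779 -13765411808/31349912337; 14501245762/10449970779 13907761567/3483323593 -13209752894/10449970779; -13765411808/31349912337 -13209752894/10449970779 17647882078/31349912337]
step 2: x' = [134947448929920/980647250952289, 95725490473385/980647250952289, -477788012706173/980647250952289], P' = [600314128833671/980647250952289 1270138117841358/980647250952289 -402614710323444/980647250952289; 1270138117841358/980647250952289 3678834467538534/980647250952289 -1166590758117954/980647250952289; -402614710323444/980647250952289 -1166590758117954/980647250952289 529464446141674/980647250952289]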